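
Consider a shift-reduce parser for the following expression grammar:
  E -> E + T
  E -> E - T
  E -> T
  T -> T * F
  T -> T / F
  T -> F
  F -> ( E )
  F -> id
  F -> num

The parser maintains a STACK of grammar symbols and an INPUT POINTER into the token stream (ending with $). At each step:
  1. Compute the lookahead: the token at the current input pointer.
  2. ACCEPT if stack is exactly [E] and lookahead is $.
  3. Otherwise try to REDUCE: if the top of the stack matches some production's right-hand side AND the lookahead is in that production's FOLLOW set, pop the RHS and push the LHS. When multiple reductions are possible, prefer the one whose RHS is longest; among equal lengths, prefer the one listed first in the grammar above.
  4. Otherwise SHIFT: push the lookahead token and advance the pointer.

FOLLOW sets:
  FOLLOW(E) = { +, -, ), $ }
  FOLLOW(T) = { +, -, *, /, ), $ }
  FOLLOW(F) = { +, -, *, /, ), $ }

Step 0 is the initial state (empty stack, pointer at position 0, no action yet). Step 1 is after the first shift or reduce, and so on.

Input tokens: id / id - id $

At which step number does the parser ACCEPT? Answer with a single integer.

Answer: 14

Derivation:
Step 1: shift id. Stack=[id] ptr=1 lookahead=/ remaining=[/ id - id $]
Step 2: reduce F->id. Stack=[F] ptr=1 lookahead=/ remaining=[/ id - id $]
Step 3: reduce T->F. Stack=[T] ptr=1 lookahead=/ remaining=[/ id - id $]
Step 4: shift /. Stack=[T /] ptr=2 lookahead=id remaining=[id - id $]
Step 5: shift id. Stack=[T / id] ptr=3 lookahead=- remaining=[- id $]
Step 6: reduce F->id. Stack=[T / F] ptr=3 lookahead=- remaining=[- id $]
Step 7: reduce T->T / F. Stack=[T] ptr=3 lookahead=- remaining=[- id $]
Step 8: reduce E->T. Stack=[E] ptr=3 lookahead=- remaining=[- id $]
Step 9: shift -. Stack=[E -] ptr=4 lookahead=id remaining=[id $]
Step 10: shift id. Stack=[E - id] ptr=5 lookahead=$ remaining=[$]
Step 11: reduce F->id. Stack=[E - F] ptr=5 lookahead=$ remaining=[$]
Step 12: reduce T->F. Stack=[E - T] ptr=5 lookahead=$ remaining=[$]
Step 13: reduce E->E - T. Stack=[E] ptr=5 lookahead=$ remaining=[$]
Step 14: accept. Stack=[E] ptr=5 lookahead=$ remaining=[$]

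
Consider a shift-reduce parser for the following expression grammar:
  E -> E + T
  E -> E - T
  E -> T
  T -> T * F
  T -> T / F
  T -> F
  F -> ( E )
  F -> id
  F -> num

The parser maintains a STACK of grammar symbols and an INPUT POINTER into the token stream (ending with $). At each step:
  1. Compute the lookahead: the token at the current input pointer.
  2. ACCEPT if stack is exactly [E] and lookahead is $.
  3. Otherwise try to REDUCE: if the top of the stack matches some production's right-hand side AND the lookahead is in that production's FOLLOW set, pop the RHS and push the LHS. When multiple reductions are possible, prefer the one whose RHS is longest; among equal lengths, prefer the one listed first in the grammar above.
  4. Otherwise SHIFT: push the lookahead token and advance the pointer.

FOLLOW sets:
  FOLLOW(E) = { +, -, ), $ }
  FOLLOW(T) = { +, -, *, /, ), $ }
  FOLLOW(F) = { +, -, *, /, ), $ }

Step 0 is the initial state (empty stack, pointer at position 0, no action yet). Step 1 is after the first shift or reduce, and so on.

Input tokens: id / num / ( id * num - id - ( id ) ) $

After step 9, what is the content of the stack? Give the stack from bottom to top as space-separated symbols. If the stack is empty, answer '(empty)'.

Answer: T / (

Derivation:
Step 1: shift id. Stack=[id] ptr=1 lookahead=/ remaining=[/ num / ( id * num - id - ( id ) ) $]
Step 2: reduce F->id. Stack=[F] ptr=1 lookahead=/ remaining=[/ num / ( id * num - id - ( id ) ) $]
Step 3: reduce T->F. Stack=[T] ptr=1 lookahead=/ remaining=[/ num / ( id * num - id - ( id ) ) $]
Step 4: shift /. Stack=[T /] ptr=2 lookahead=num remaining=[num / ( id * num - id - ( id ) ) $]
Step 5: shift num. Stack=[T / num] ptr=3 lookahead=/ remaining=[/ ( id * num - id - ( id ) ) $]
Step 6: reduce F->num. Stack=[T / F] ptr=3 lookahead=/ remaining=[/ ( id * num - id - ( id ) ) $]
Step 7: reduce T->T / F. Stack=[T] ptr=3 lookahead=/ remaining=[/ ( id * num - id - ( id ) ) $]
Step 8: shift /. Stack=[T /] ptr=4 lookahead=( remaining=[( id * num - id - ( id ) ) $]
Step 9: shift (. Stack=[T / (] ptr=5 lookahead=id remaining=[id * num - id - ( id ) ) $]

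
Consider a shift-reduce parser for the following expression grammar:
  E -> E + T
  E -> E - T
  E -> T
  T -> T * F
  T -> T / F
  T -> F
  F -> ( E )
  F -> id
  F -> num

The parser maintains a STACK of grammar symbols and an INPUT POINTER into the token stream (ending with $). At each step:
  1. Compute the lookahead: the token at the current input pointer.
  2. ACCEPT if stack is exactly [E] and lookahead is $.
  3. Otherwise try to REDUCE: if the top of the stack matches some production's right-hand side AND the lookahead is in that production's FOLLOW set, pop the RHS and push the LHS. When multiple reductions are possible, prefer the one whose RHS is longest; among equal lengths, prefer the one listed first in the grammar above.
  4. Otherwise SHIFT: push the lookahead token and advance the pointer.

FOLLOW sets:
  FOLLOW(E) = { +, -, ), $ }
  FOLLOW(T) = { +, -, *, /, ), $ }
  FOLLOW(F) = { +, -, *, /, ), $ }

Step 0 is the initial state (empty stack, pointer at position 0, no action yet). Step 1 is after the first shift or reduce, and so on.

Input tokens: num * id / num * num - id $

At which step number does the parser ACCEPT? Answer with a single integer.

Step 1: shift num. Stack=[num] ptr=1 lookahead=* remaining=[* id / num * num - id $]
Step 2: reduce F->num. Stack=[F] ptr=1 lookahead=* remaining=[* id / num * num - id $]
Step 3: reduce T->F. Stack=[T] ptr=1 lookahead=* remaining=[* id / num * num - id $]
Step 4: shift *. Stack=[T *] ptr=2 lookahead=id remaining=[id / num * num - id $]
Step 5: shift id. Stack=[T * id] ptr=3 lookahead=/ remaining=[/ num * num - id $]
Step 6: reduce F->id. Stack=[T * F] ptr=3 lookahead=/ remaining=[/ num * num - id $]
Step 7: reduce T->T * F. Stack=[T] ptr=3 lookahead=/ remaining=[/ num * num - id $]
Step 8: shift /. Stack=[T /] ptr=4 lookahead=num remaining=[num * num - id $]
Step 9: shift num. Stack=[T / num] ptr=5 lookahead=* remaining=[* num - id $]
Step 10: reduce F->num. Stack=[T / F] ptr=5 lookahead=* remaining=[* num - id $]
Step 11: reduce T->T / F. Stack=[T] ptr=5 lookahead=* remaining=[* num - id $]
Step 12: shift *. Stack=[T *] ptr=6 lookahead=num remaining=[num - id $]
Step 13: shift num. Stack=[T * num] ptr=7 lookahead=- remaining=[- id $]
Step 14: reduce F->num. Stack=[T * F] ptr=7 lookahead=- remaining=[- id $]
Step 15: reduce T->T * F. Stack=[T] ptr=7 lookahead=- remaining=[- id $]
Step 16: reduce E->T. Stack=[E] ptr=7 lookahead=- remaining=[- id $]
Step 17: shift -. Stack=[E -] ptr=8 lookahead=id remaining=[id $]
Step 18: shift id. Stack=[E - id] ptr=9 lookahead=$ remaining=[$]
Step 19: reduce F->id. Stack=[E - F] ptr=9 lookahead=$ remaining=[$]
Step 20: reduce T->F. Stack=[E - T] ptr=9 lookahead=$ remaining=[$]
Step 21: reduce E->E - T. Stack=[E] ptr=9 lookahead=$ remaining=[$]
Step 22: accept. Stack=[E] ptr=9 lookahead=$ remaining=[$]

Answer: 22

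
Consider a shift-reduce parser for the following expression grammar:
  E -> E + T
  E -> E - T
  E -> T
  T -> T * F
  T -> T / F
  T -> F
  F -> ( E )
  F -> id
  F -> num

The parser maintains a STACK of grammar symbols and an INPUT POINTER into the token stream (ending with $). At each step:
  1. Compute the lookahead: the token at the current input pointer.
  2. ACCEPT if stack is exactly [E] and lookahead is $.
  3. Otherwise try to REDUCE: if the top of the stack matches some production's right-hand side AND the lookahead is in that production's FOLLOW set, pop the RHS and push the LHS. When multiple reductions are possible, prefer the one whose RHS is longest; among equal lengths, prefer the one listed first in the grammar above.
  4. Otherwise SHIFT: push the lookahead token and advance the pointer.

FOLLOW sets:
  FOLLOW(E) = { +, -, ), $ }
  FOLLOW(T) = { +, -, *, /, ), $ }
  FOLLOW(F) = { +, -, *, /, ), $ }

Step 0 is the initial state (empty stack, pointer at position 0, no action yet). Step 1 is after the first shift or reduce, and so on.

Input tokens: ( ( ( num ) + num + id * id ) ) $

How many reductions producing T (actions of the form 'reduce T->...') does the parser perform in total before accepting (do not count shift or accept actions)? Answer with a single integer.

Answer: 7

Derivation:
Step 1: shift (. Stack=[(] ptr=1 lookahead=( remaining=[( ( num ) + num + id * id ) ) $]
Step 2: shift (. Stack=[( (] ptr=2 lookahead=( remaining=[( num ) + num + id * id ) ) $]
Step 3: shift (. Stack=[( ( (] ptr=3 lookahead=num remaining=[num ) + num + id * id ) ) $]
Step 4: shift num. Stack=[( ( ( num] ptr=4 lookahead=) remaining=[) + num + id * id ) ) $]
Step 5: reduce F->num. Stack=[( ( ( F] ptr=4 lookahead=) remaining=[) + num + id * id ) ) $]
Step 6: reduce T->F. Stack=[( ( ( T] ptr=4 lookahead=) remaining=[) + num + id * id ) ) $]
Step 7: reduce E->T. Stack=[( ( ( E] ptr=4 lookahead=) remaining=[) + num + id * id ) ) $]
Step 8: shift ). Stack=[( ( ( E )] ptr=5 lookahead=+ remaining=[+ num + id * id ) ) $]
Step 9: reduce F->( E ). Stack=[( ( F] ptr=5 lookahead=+ remaining=[+ num + id * id ) ) $]
Step 10: reduce T->F. Stack=[( ( T] ptr=5 lookahead=+ remaining=[+ num + id * id ) ) $]
Step 11: reduce E->T. Stack=[( ( E] ptr=5 lookahead=+ remaining=[+ num + id * id ) ) $]
Step 12: shift +. Stack=[( ( E +] ptr=6 lookahead=num remaining=[num + id * id ) ) $]
Step 13: shift num. Stack=[( ( E + num] ptr=7 lookahead=+ remaining=[+ id * id ) ) $]
Step 14: reduce F->num. Stack=[( ( E + F] ptr=7 lookahead=+ remaining=[+ id * id ) ) $]
Step 15: reduce T->F. Stack=[( ( E + T] ptr=7 lookahead=+ remaining=[+ id * id ) ) $]
Step 16: reduce E->E + T. Stack=[( ( E] ptr=7 lookahead=+ remaining=[+ id * id ) ) $]
Step 17: shift +. Stack=[( ( E +] ptr=8 lookahead=id remaining=[id * id ) ) $]
Step 18: shift id. Stack=[( ( E + id] ptr=9 lookahead=* remaining=[* id ) ) $]
Step 19: reduce F->id. Stack=[( ( E + F] ptr=9 lookahead=* remaining=[* id ) ) $]
Step 20: reduce T->F. Stack=[( ( E + T] ptr=9 lookahead=* remaining=[* id ) ) $]
Step 21: shift *. Stack=[( ( E + T *] ptr=10 lookahead=id remaining=[id ) ) $]
Step 22: shift id. Stack=[( ( E + T * id] ptr=11 lookahead=) remaining=[) ) $]
Step 23: reduce F->id. Stack=[( ( E + T * F] ptr=11 lookahead=) remaining=[) ) $]
Step 24: reduce T->T * F. Stack=[( ( E + T] ptr=11 lookahead=) remaining=[) ) $]
Step 25: reduce E->E + T. Stack=[( ( E] ptr=11 lookahead=) remaining=[) ) $]
Step 26: shift ). Stack=[( ( E )] ptr=12 lookahead=) remaining=[) $]
Step 27: reduce F->( E ). Stack=[( F] ptr=12 lookahead=) remaining=[) $]
Step 28: reduce T->F. Stack=[( T] ptr=12 lookahead=) remaining=[) $]
Step 29: reduce E->T. Stack=[( E] ptr=12 lookahead=) remaining=[) $]
Step 30: shift ). Stack=[( E )] ptr=13 lookahead=$ remaining=[$]
Step 31: reduce F->( E ). Stack=[F] ptr=13 lookahead=$ remaining=[$]
Step 32: reduce T->F. Stack=[T] ptr=13 lookahead=$ remaining=[$]
Step 33: reduce E->T. Stack=[E] ptr=13 lookahead=$ remaining=[$]
Step 34: accept. Stack=[E] ptr=13 lookahead=$ remaining=[$]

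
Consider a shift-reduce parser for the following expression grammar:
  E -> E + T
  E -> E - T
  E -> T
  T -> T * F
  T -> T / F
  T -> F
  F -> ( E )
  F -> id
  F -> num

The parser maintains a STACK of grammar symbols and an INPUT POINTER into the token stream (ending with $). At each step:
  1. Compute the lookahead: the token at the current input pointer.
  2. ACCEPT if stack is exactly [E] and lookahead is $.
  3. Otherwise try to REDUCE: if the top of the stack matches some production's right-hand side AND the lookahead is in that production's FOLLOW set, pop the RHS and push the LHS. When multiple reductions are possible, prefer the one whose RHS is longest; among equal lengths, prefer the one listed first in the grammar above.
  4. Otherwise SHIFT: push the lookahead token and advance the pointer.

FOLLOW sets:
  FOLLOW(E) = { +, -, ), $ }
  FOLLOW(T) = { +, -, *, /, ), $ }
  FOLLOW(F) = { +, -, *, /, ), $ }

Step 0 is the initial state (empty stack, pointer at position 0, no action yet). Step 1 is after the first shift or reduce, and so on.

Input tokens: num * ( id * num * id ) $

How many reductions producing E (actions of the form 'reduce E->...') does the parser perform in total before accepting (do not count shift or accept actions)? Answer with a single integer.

Answer: 2

Derivation:
Step 1: shift num. Stack=[num] ptr=1 lookahead=* remaining=[* ( id * num * id ) $]
Step 2: reduce F->num. Stack=[F] ptr=1 lookahead=* remaining=[* ( id * num * id ) $]
Step 3: reduce T->F. Stack=[T] ptr=1 lookahead=* remaining=[* ( id * num * id ) $]
Step 4: shift *. Stack=[T *] ptr=2 lookahead=( remaining=[( id * num * id ) $]
Step 5: shift (. Stack=[T * (] ptr=3 lookahead=id remaining=[id * num * id ) $]
Step 6: shift id. Stack=[T * ( id] ptr=4 lookahead=* remaining=[* num * id ) $]
Step 7: reduce F->id. Stack=[T * ( F] ptr=4 lookahead=* remaining=[* num * id ) $]
Step 8: reduce T->F. Stack=[T * ( T] ptr=4 lookahead=* remaining=[* num * id ) $]
Step 9: shift *. Stack=[T * ( T *] ptr=5 lookahead=num remaining=[num * id ) $]
Step 10: shift num. Stack=[T * ( T * num] ptr=6 lookahead=* remaining=[* id ) $]
Step 11: reduce F->num. Stack=[T * ( T * F] ptr=6 lookahead=* remaining=[* id ) $]
Step 12: reduce T->T * F. Stack=[T * ( T] ptr=6 lookahead=* remaining=[* id ) $]
Step 13: shift *. Stack=[T * ( T *] ptr=7 lookahead=id remaining=[id ) $]
Step 14: shift id. Stack=[T * ( T * id] ptr=8 lookahead=) remaining=[) $]
Step 15: reduce F->id. Stack=[T * ( T * F] ptr=8 lookahead=) remaining=[) $]
Step 16: reduce T->T * F. Stack=[T * ( T] ptr=8 lookahead=) remaining=[) $]
Step 17: reduce E->T. Stack=[T * ( E] ptr=8 lookahead=) remaining=[) $]
Step 18: shift ). Stack=[T * ( E )] ptr=9 lookahead=$ remaining=[$]
Step 19: reduce F->( E ). Stack=[T * F] ptr=9 lookahead=$ remaining=[$]
Step 20: reduce T->T * F. Stack=[T] ptr=9 lookahead=$ remaining=[$]
Step 21: reduce E->T. Stack=[E] ptr=9 lookahead=$ remaining=[$]
Step 22: accept. Stack=[E] ptr=9 lookahead=$ remaining=[$]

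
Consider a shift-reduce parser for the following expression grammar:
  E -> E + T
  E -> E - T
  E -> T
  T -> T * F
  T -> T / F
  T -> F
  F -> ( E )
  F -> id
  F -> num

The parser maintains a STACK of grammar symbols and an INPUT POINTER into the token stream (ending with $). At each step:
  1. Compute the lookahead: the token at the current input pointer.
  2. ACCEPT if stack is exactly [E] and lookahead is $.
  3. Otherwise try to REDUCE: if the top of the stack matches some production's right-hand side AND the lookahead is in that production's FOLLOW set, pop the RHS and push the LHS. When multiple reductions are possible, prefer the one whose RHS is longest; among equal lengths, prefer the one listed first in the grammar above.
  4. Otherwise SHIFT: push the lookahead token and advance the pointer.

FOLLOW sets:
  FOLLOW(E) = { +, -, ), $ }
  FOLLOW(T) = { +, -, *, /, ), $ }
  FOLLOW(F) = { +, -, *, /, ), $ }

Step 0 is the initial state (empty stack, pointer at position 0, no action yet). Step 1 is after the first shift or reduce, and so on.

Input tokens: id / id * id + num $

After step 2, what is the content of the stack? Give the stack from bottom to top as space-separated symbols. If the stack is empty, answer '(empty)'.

Answer: F

Derivation:
Step 1: shift id. Stack=[id] ptr=1 lookahead=/ remaining=[/ id * id + num $]
Step 2: reduce F->id. Stack=[F] ptr=1 lookahead=/ remaining=[/ id * id + num $]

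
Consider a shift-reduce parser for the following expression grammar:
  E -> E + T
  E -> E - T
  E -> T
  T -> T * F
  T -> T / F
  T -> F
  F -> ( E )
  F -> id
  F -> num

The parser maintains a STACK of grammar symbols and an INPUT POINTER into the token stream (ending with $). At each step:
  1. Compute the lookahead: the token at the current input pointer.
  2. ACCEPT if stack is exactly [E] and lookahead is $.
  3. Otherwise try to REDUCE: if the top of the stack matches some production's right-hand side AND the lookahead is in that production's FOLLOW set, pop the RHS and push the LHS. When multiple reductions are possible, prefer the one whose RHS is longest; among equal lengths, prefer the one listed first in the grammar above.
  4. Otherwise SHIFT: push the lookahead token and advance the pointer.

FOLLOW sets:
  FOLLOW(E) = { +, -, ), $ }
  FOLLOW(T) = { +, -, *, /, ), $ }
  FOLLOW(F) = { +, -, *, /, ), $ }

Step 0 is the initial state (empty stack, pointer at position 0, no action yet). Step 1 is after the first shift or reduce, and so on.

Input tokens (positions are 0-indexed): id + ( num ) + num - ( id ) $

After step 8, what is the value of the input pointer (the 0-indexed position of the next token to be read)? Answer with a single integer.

Answer: 4

Derivation:
Step 1: shift id. Stack=[id] ptr=1 lookahead=+ remaining=[+ ( num ) + num - ( id ) $]
Step 2: reduce F->id. Stack=[F] ptr=1 lookahead=+ remaining=[+ ( num ) + num - ( id ) $]
Step 3: reduce T->F. Stack=[T] ptr=1 lookahead=+ remaining=[+ ( num ) + num - ( id ) $]
Step 4: reduce E->T. Stack=[E] ptr=1 lookahead=+ remaining=[+ ( num ) + num - ( id ) $]
Step 5: shift +. Stack=[E +] ptr=2 lookahead=( remaining=[( num ) + num - ( id ) $]
Step 6: shift (. Stack=[E + (] ptr=3 lookahead=num remaining=[num ) + num - ( id ) $]
Step 7: shift num. Stack=[E + ( num] ptr=4 lookahead=) remaining=[) + num - ( id ) $]
Step 8: reduce F->num. Stack=[E + ( F] ptr=4 lookahead=) remaining=[) + num - ( id ) $]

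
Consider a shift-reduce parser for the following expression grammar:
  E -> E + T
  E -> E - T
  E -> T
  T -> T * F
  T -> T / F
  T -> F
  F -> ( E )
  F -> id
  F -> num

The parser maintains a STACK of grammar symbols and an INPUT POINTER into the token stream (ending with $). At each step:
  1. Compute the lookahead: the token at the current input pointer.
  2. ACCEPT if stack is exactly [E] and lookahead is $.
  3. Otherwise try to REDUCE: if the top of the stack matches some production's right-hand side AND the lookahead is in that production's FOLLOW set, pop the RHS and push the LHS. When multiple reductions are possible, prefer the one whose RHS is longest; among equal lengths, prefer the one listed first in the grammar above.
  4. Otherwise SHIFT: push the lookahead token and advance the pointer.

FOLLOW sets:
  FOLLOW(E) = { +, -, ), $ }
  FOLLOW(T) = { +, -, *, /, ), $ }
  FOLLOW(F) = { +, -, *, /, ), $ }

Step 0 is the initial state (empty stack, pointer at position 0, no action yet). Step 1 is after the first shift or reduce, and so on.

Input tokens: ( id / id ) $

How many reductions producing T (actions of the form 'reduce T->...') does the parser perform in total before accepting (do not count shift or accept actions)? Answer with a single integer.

Step 1: shift (. Stack=[(] ptr=1 lookahead=id remaining=[id / id ) $]
Step 2: shift id. Stack=[( id] ptr=2 lookahead=/ remaining=[/ id ) $]
Step 3: reduce F->id. Stack=[( F] ptr=2 lookahead=/ remaining=[/ id ) $]
Step 4: reduce T->F. Stack=[( T] ptr=2 lookahead=/ remaining=[/ id ) $]
Step 5: shift /. Stack=[( T /] ptr=3 lookahead=id remaining=[id ) $]
Step 6: shift id. Stack=[( T / id] ptr=4 lookahead=) remaining=[) $]
Step 7: reduce F->id. Stack=[( T / F] ptr=4 lookahead=) remaining=[) $]
Step 8: reduce T->T / F. Stack=[( T] ptr=4 lookahead=) remaining=[) $]
Step 9: reduce E->T. Stack=[( E] ptr=4 lookahead=) remaining=[) $]
Step 10: shift ). Stack=[( E )] ptr=5 lookahead=$ remaining=[$]
Step 11: reduce F->( E ). Stack=[F] ptr=5 lookahead=$ remaining=[$]
Step 12: reduce T->F. Stack=[T] ptr=5 lookahead=$ remaining=[$]
Step 13: reduce E->T. Stack=[E] ptr=5 lookahead=$ remaining=[$]
Step 14: accept. Stack=[E] ptr=5 lookahead=$ remaining=[$]

Answer: 3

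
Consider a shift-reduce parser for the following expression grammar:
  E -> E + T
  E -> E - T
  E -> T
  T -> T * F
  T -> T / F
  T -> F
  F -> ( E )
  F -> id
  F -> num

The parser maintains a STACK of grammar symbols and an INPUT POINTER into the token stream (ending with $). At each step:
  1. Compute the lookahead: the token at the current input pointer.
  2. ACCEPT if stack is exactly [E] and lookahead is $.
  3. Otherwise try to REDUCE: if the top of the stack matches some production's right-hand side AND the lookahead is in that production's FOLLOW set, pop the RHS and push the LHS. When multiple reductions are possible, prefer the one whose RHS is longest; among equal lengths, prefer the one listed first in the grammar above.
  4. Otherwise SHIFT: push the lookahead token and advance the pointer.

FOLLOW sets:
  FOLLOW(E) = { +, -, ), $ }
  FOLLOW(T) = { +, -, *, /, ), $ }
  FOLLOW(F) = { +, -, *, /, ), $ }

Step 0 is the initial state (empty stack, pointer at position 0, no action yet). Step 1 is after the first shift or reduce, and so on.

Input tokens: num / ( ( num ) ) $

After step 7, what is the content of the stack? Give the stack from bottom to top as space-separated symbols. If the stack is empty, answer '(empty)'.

Answer: T / ( ( num

Derivation:
Step 1: shift num. Stack=[num] ptr=1 lookahead=/ remaining=[/ ( ( num ) ) $]
Step 2: reduce F->num. Stack=[F] ptr=1 lookahead=/ remaining=[/ ( ( num ) ) $]
Step 3: reduce T->F. Stack=[T] ptr=1 lookahead=/ remaining=[/ ( ( num ) ) $]
Step 4: shift /. Stack=[T /] ptr=2 lookahead=( remaining=[( ( num ) ) $]
Step 5: shift (. Stack=[T / (] ptr=3 lookahead=( remaining=[( num ) ) $]
Step 6: shift (. Stack=[T / ( (] ptr=4 lookahead=num remaining=[num ) ) $]
Step 7: shift num. Stack=[T / ( ( num] ptr=5 lookahead=) remaining=[) ) $]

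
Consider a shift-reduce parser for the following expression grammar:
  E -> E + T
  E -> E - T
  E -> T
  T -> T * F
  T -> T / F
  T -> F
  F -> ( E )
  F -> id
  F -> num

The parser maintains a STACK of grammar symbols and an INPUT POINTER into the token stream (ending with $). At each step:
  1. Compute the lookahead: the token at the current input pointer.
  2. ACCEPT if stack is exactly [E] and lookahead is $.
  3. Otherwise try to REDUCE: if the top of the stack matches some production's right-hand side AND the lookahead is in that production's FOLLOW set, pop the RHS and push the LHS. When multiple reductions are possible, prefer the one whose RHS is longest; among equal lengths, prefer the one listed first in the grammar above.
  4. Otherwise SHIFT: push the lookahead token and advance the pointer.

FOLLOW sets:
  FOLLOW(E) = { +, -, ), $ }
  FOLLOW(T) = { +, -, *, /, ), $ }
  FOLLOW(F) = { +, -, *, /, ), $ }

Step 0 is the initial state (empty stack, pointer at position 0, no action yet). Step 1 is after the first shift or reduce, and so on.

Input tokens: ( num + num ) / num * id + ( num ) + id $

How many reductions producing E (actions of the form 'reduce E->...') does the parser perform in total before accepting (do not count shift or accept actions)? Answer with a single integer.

Answer: 6

Derivation:
Step 1: shift (. Stack=[(] ptr=1 lookahead=num remaining=[num + num ) / num * id + ( num ) + id $]
Step 2: shift num. Stack=[( num] ptr=2 lookahead=+ remaining=[+ num ) / num * id + ( num ) + id $]
Step 3: reduce F->num. Stack=[( F] ptr=2 lookahead=+ remaining=[+ num ) / num * id + ( num ) + id $]
Step 4: reduce T->F. Stack=[( T] ptr=2 lookahead=+ remaining=[+ num ) / num * id + ( num ) + id $]
Step 5: reduce E->T. Stack=[( E] ptr=2 lookahead=+ remaining=[+ num ) / num * id + ( num ) + id $]
Step 6: shift +. Stack=[( E +] ptr=3 lookahead=num remaining=[num ) / num * id + ( num ) + id $]
Step 7: shift num. Stack=[( E + num] ptr=4 lookahead=) remaining=[) / num * id + ( num ) + id $]
Step 8: reduce F->num. Stack=[( E + F] ptr=4 lookahead=) remaining=[) / num * id + ( num ) + id $]
Step 9: reduce T->F. Stack=[( E + T] ptr=4 lookahead=) remaining=[) / num * id + ( num ) + id $]
Step 10: reduce E->E + T. Stack=[( E] ptr=4 lookahead=) remaining=[) / num * id + ( num ) + id $]
Step 11: shift ). Stack=[( E )] ptr=5 lookahead=/ remaining=[/ num * id + ( num ) + id $]
Step 12: reduce F->( E ). Stack=[F] ptr=5 lookahead=/ remaining=[/ num * id + ( num ) + id $]
Step 13: reduce T->F. Stack=[T] ptr=5 lookahead=/ remaining=[/ num * id + ( num ) + id $]
Step 14: shift /. Stack=[T /] ptr=6 lookahead=num remaining=[num * id + ( num ) + id $]
Step 15: shift num. Stack=[T / num] ptr=7 lookahead=* remaining=[* id + ( num ) + id $]
Step 16: reduce F->num. Stack=[T / F] ptr=7 lookahead=* remaining=[* id + ( num ) + id $]
Step 17: reduce T->T / F. Stack=[T] ptr=7 lookahead=* remaining=[* id + ( num ) + id $]
Step 18: shift *. Stack=[T *] ptr=8 lookahead=id remaining=[id + ( num ) + id $]
Step 19: shift id. Stack=[T * id] ptr=9 lookahead=+ remaining=[+ ( num ) + id $]
Step 20: reduce F->id. Stack=[T * F] ptr=9 lookahead=+ remaining=[+ ( num ) + id $]
Step 21: reduce T->T * F. Stack=[T] ptr=9 lookahead=+ remaining=[+ ( num ) + id $]
Step 22: reduce E->T. Stack=[E] ptr=9 lookahead=+ remaining=[+ ( num ) + id $]
Step 23: shift +. Stack=[E +] ptr=10 lookahead=( remaining=[( num ) + id $]
Step 24: shift (. Stack=[E + (] ptr=11 lookahead=num remaining=[num ) + id $]
Step 25: shift num. Stack=[E + ( num] ptr=12 lookahead=) remaining=[) + id $]
Step 26: reduce F->num. Stack=[E + ( F] ptr=12 lookahead=) remaining=[) + id $]
Step 27: reduce T->F. Stack=[E + ( T] ptr=12 lookahead=) remaining=[) + id $]
Step 28: reduce E->T. Stack=[E + ( E] ptr=12 lookahead=) remaining=[) + id $]
Step 29: shift ). Stack=[E + ( E )] ptr=13 lookahead=+ remaining=[+ id $]
Step 30: reduce F->( E ). Stack=[E + F] ptr=13 lookahead=+ remaining=[+ id $]
Step 31: reduce T->F. Stack=[E + T] ptr=13 lookahead=+ remaining=[+ id $]
Step 32: reduce E->E + T. Stack=[E] ptr=13 lookahead=+ remaining=[+ id $]
Step 33: shift +. Stack=[E +] ptr=14 lookahead=id remaining=[id $]
Step 34: shift id. Stack=[E + id] ptr=15 lookahead=$ remaining=[$]
Step 35: reduce F->id. Stack=[E + F] ptr=15 lookahead=$ remaining=[$]
Step 36: reduce T->F. Stack=[E + T] ptr=15 lookahead=$ remaining=[$]
Step 37: reduce E->E + T. Stack=[E] ptr=15 lookahead=$ remaining=[$]
Step 38: accept. Stack=[E] ptr=15 lookahead=$ remaining=[$]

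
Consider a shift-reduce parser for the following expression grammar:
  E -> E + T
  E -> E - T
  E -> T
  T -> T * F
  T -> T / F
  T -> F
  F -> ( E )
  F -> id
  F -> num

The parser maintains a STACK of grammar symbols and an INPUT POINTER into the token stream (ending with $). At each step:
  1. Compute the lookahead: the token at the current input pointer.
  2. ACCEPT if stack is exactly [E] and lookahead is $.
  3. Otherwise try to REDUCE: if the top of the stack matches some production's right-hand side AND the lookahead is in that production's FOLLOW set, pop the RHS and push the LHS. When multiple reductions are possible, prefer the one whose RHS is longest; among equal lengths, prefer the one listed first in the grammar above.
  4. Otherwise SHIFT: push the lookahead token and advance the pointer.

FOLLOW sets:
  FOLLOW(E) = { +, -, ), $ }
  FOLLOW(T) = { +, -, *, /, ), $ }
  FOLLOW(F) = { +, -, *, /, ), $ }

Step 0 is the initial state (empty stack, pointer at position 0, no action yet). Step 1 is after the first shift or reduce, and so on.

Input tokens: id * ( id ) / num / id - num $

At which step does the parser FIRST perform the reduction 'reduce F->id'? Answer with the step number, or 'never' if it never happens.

Step 1: shift id. Stack=[id] ptr=1 lookahead=* remaining=[* ( id ) / num / id - num $]
Step 2: reduce F->id. Stack=[F] ptr=1 lookahead=* remaining=[* ( id ) / num / id - num $]

Answer: 2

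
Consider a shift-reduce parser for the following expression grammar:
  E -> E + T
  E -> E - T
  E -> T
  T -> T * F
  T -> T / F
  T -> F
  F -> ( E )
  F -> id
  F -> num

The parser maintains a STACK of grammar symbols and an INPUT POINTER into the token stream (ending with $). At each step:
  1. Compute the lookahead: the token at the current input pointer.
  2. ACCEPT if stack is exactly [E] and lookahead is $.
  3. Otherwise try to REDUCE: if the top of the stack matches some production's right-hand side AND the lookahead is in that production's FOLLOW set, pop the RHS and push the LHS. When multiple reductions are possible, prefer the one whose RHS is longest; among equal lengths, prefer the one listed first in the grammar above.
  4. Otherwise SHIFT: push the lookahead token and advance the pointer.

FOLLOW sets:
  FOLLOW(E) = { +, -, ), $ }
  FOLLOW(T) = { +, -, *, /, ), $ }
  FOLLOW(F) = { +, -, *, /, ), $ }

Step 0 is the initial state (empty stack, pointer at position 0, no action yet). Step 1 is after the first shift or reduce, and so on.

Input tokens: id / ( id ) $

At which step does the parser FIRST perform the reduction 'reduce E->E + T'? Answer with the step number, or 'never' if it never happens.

Answer: never

Derivation:
Step 1: shift id. Stack=[id] ptr=1 lookahead=/ remaining=[/ ( id ) $]
Step 2: reduce F->id. Stack=[F] ptr=1 lookahead=/ remaining=[/ ( id ) $]
Step 3: reduce T->F. Stack=[T] ptr=1 lookahead=/ remaining=[/ ( id ) $]
Step 4: shift /. Stack=[T /] ptr=2 lookahead=( remaining=[( id ) $]
Step 5: shift (. Stack=[T / (] ptr=3 lookahead=id remaining=[id ) $]
Step 6: shift id. Stack=[T / ( id] ptr=4 lookahead=) remaining=[) $]
Step 7: reduce F->id. Stack=[T / ( F] ptr=4 lookahead=) remaining=[) $]
Step 8: reduce T->F. Stack=[T / ( T] ptr=4 lookahead=) remaining=[) $]
Step 9: reduce E->T. Stack=[T / ( E] ptr=4 lookahead=) remaining=[) $]
Step 10: shift ). Stack=[T / ( E )] ptr=5 lookahead=$ remaining=[$]
Step 11: reduce F->( E ). Stack=[T / F] ptr=5 lookahead=$ remaining=[$]
Step 12: reduce T->T / F. Stack=[T] ptr=5 lookahead=$ remaining=[$]
Step 13: reduce E->T. Stack=[E] ptr=5 lookahead=$ remaining=[$]
Step 14: accept. Stack=[E] ptr=5 lookahead=$ remaining=[$]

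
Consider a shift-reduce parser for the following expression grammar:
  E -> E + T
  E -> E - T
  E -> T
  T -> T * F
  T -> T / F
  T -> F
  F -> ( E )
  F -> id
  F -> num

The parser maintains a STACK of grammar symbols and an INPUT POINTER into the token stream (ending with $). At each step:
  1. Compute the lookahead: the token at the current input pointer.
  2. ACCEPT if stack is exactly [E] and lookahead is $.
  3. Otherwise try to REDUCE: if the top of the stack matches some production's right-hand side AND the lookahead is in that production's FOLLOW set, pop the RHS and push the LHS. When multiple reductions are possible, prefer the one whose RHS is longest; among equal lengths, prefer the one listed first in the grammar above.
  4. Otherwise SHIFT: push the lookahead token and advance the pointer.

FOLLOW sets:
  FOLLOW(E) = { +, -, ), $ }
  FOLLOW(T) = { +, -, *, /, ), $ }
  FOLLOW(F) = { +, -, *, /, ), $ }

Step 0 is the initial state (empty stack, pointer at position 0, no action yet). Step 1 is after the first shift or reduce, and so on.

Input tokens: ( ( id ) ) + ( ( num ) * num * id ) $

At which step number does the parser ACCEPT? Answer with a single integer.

Step 1: shift (. Stack=[(] ptr=1 lookahead=( remaining=[( id ) ) + ( ( num ) * num * id ) $]
Step 2: shift (. Stack=[( (] ptr=2 lookahead=id remaining=[id ) ) + ( ( num ) * num * id ) $]
Step 3: shift id. Stack=[( ( id] ptr=3 lookahead=) remaining=[) ) + ( ( num ) * num * id ) $]
Step 4: reduce F->id. Stack=[( ( F] ptr=3 lookahead=) remaining=[) ) + ( ( num ) * num * id ) $]
Step 5: reduce T->F. Stack=[( ( T] ptr=3 lookahead=) remaining=[) ) + ( ( num ) * num * id ) $]
Step 6: reduce E->T. Stack=[( ( E] ptr=3 lookahead=) remaining=[) ) + ( ( num ) * num * id ) $]
Step 7: shift ). Stack=[( ( E )] ptr=4 lookahead=) remaining=[) + ( ( num ) * num * id ) $]
Step 8: reduce F->( E ). Stack=[( F] ptr=4 lookahead=) remaining=[) + ( ( num ) * num * id ) $]
Step 9: reduce T->F. Stack=[( T] ptr=4 lookahead=) remaining=[) + ( ( num ) * num * id ) $]
Step 10: reduce E->T. Stack=[( E] ptr=4 lookahead=) remaining=[) + ( ( num ) * num * id ) $]
Step 11: shift ). Stack=[( E )] ptr=5 lookahead=+ remaining=[+ ( ( num ) * num * id ) $]
Step 12: reduce F->( E ). Stack=[F] ptr=5 lookahead=+ remaining=[+ ( ( num ) * num * id ) $]
Step 13: reduce T->F. Stack=[T] ptr=5 lookahead=+ remaining=[+ ( ( num ) * num * id ) $]
Step 14: reduce E->T. Stack=[E] ptr=5 lookahead=+ remaining=[+ ( ( num ) * num * id ) $]
Step 15: shift +. Stack=[E +] ptr=6 lookahead=( remaining=[( ( num ) * num * id ) $]
Step 16: shift (. Stack=[E + (] ptr=7 lookahead=( remaining=[( num ) * num * id ) $]
Step 17: shift (. Stack=[E + ( (] ptr=8 lookahead=num remaining=[num ) * num * id ) $]
Step 18: shift num. Stack=[E + ( ( num] ptr=9 lookahead=) remaining=[) * num * id ) $]
Step 19: reduce F->num. Stack=[E + ( ( F] ptr=9 lookahead=) remaining=[) * num * id ) $]
Step 20: reduce T->F. Stack=[E + ( ( T] ptr=9 lookahead=) remaining=[) * num * id ) $]
Step 21: reduce E->T. Stack=[E + ( ( E] ptr=9 lookahead=) remaining=[) * num * id ) $]
Step 22: shift ). Stack=[E + ( ( E )] ptr=10 lookahead=* remaining=[* num * id ) $]
Step 23: reduce F->( E ). Stack=[E + ( F] ptr=10 lookahead=* remaining=[* num * id ) $]
Step 24: reduce T->F. Stack=[E + ( T] ptr=10 lookahead=* remaining=[* num * id ) $]
Step 25: shift *. Stack=[E + ( T *] ptr=11 lookahead=num remaining=[num * id ) $]
Step 26: shift num. Stack=[E + ( T * num] ptr=12 lookahead=* remaining=[* id ) $]
Step 27: reduce F->num. Stack=[E + ( T * F] ptr=12 lookahead=* remaining=[* id ) $]
Step 28: reduce T->T * F. Stack=[E + ( T] ptr=12 lookahead=* remaining=[* id ) $]
Step 29: shift *. Stack=[E + ( T *] ptr=13 lookahead=id remaining=[id ) $]
Step 30: shift id. Stack=[E + ( T * id] ptr=14 lookahead=) remaining=[) $]
Step 31: reduce F->id. Stack=[E + ( T * F] ptr=14 lookahead=) remaining=[) $]
Step 32: reduce T->T * F. Stack=[E + ( T] ptr=14 lookahead=) remaining=[) $]
Step 33: reduce E->T. Stack=[E + ( E] ptr=14 lookahead=) remaining=[) $]
Step 34: shift ). Stack=[E + ( E )] ptr=15 lookahead=$ remaining=[$]
Step 35: reduce F->( E ). Stack=[E + F] ptr=15 lookahead=$ remaining=[$]
Step 36: reduce T->F. Stack=[E + T] ptr=15 lookahead=$ remaining=[$]
Step 37: reduce E->E + T. Stack=[E] ptr=15 lookahead=$ remaining=[$]
Step 38: accept. Stack=[E] ptr=15 lookahead=$ remaining=[$]

Answer: 38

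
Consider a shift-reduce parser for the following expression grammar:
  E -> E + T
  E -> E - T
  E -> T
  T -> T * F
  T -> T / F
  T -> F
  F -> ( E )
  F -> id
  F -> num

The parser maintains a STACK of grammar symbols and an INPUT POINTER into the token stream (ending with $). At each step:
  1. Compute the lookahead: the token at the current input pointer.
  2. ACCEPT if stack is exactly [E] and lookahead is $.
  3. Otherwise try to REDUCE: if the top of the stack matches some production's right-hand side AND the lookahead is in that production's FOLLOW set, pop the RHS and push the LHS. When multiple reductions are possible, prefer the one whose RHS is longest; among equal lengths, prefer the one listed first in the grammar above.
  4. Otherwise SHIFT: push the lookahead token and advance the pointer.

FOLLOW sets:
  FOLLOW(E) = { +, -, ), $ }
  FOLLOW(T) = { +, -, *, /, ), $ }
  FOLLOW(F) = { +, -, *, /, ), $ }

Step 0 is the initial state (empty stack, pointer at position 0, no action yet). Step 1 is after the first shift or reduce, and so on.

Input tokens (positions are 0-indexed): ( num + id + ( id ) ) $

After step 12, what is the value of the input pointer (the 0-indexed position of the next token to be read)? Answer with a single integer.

Step 1: shift (. Stack=[(] ptr=1 lookahead=num remaining=[num + id + ( id ) ) $]
Step 2: shift num. Stack=[( num] ptr=2 lookahead=+ remaining=[+ id + ( id ) ) $]
Step 3: reduce F->num. Stack=[( F] ptr=2 lookahead=+ remaining=[+ id + ( id ) ) $]
Step 4: reduce T->F. Stack=[( T] ptr=2 lookahead=+ remaining=[+ id + ( id ) ) $]
Step 5: reduce E->T. Stack=[( E] ptr=2 lookahead=+ remaining=[+ id + ( id ) ) $]
Step 6: shift +. Stack=[( E +] ptr=3 lookahead=id remaining=[id + ( id ) ) $]
Step 7: shift id. Stack=[( E + id] ptr=4 lookahead=+ remaining=[+ ( id ) ) $]
Step 8: reduce F->id. Stack=[( E + F] ptr=4 lookahead=+ remaining=[+ ( id ) ) $]
Step 9: reduce T->F. Stack=[( E + T] ptr=4 lookahead=+ remaining=[+ ( id ) ) $]
Step 10: reduce E->E + T. Stack=[( E] ptr=4 lookahead=+ remaining=[+ ( id ) ) $]
Step 11: shift +. Stack=[( E +] ptr=5 lookahead=( remaining=[( id ) ) $]
Step 12: shift (. Stack=[( E + (] ptr=6 lookahead=id remaining=[id ) ) $]

Answer: 6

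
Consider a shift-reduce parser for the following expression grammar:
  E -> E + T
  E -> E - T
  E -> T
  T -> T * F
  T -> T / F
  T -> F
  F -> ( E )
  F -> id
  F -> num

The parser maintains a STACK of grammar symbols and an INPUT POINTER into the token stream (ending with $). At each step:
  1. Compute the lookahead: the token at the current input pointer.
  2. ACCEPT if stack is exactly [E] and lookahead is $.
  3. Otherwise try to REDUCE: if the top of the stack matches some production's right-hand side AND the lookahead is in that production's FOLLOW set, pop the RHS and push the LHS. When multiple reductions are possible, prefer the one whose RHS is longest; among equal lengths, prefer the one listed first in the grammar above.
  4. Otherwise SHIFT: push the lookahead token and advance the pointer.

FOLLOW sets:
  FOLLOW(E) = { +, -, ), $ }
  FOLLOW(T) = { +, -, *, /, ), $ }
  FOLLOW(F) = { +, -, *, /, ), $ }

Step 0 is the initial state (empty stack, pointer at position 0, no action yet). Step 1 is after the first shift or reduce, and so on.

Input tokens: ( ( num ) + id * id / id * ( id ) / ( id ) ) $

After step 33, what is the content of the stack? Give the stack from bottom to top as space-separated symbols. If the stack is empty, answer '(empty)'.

Answer: ( E + T / (

Derivation:
Step 1: shift (. Stack=[(] ptr=1 lookahead=( remaining=[( num ) + id * id / id * ( id ) / ( id ) ) $]
Step 2: shift (. Stack=[( (] ptr=2 lookahead=num remaining=[num ) + id * id / id * ( id ) / ( id ) ) $]
Step 3: shift num. Stack=[( ( num] ptr=3 lookahead=) remaining=[) + id * id / id * ( id ) / ( id ) ) $]
Step 4: reduce F->num. Stack=[( ( F] ptr=3 lookahead=) remaining=[) + id * id / id * ( id ) / ( id ) ) $]
Step 5: reduce T->F. Stack=[( ( T] ptr=3 lookahead=) remaining=[) + id * id / id * ( id ) / ( id ) ) $]
Step 6: reduce E->T. Stack=[( ( E] ptr=3 lookahead=) remaining=[) + id * id / id * ( id ) / ( id ) ) $]
Step 7: shift ). Stack=[( ( E )] ptr=4 lookahead=+ remaining=[+ id * id / id * ( id ) / ( id ) ) $]
Step 8: reduce F->( E ). Stack=[( F] ptr=4 lookahead=+ remaining=[+ id * id / id * ( id ) / ( id ) ) $]
Step 9: reduce T->F. Stack=[( T] ptr=4 lookahead=+ remaining=[+ id * id / id * ( id ) / ( id ) ) $]
Step 10: reduce E->T. Stack=[( E] ptr=4 lookahead=+ remaining=[+ id * id / id * ( id ) / ( id ) ) $]
Step 11: shift +. Stack=[( E +] ptr=5 lookahead=id remaining=[id * id / id * ( id ) / ( id ) ) $]
Step 12: shift id. Stack=[( E + id] ptr=6 lookahead=* remaining=[* id / id * ( id ) / ( id ) ) $]
Step 13: reduce F->id. Stack=[( E + F] ptr=6 lookahead=* remaining=[* id / id * ( id ) / ( id ) ) $]
Step 14: reduce T->F. Stack=[( E + T] ptr=6 lookahead=* remaining=[* id / id * ( id ) / ( id ) ) $]
Step 15: shift *. Stack=[( E + T *] ptr=7 lookahead=id remaining=[id / id * ( id ) / ( id ) ) $]
Step 16: shift id. Stack=[( E + T * id] ptr=8 lookahead=/ remaining=[/ id * ( id ) / ( id ) ) $]
Step 17: reduce F->id. Stack=[( E + T * F] ptr=8 lookahead=/ remaining=[/ id * ( id ) / ( id ) ) $]
Step 18: reduce T->T * F. Stack=[( E + T] ptr=8 lookahead=/ remaining=[/ id * ( id ) / ( id ) ) $]
Step 19: shift /. Stack=[( E + T /] ptr=9 lookahead=id remaining=[id * ( id ) / ( id ) ) $]
Step 20: shift id. Stack=[( E + T / id] ptr=10 lookahead=* remaining=[* ( id ) / ( id ) ) $]
Step 21: reduce F->id. Stack=[( E + T / F] ptr=10 lookahead=* remaining=[* ( id ) / ( id ) ) $]
Step 22: reduce T->T / F. Stack=[( E + T] ptr=10 lookahead=* remaining=[* ( id ) / ( id ) ) $]
Step 23: shift *. Stack=[( E + T *] ptr=11 lookahead=( remaining=[( id ) / ( id ) ) $]
Step 24: shift (. Stack=[( E + T * (] ptr=12 lookahead=id remaining=[id ) / ( id ) ) $]
Step 25: shift id. Stack=[( E + T * ( id] ptr=13 lookahead=) remaining=[) / ( id ) ) $]
Step 26: reduce F->id. Stack=[( E + T * ( F] ptr=13 lookahead=) remaining=[) / ( id ) ) $]
Step 27: reduce T->F. Stack=[( E + T * ( T] ptr=13 lookahead=) remaining=[) / ( id ) ) $]
Step 28: reduce E->T. Stack=[( E + T * ( E] ptr=13 lookahead=) remaining=[) / ( id ) ) $]
Step 29: shift ). Stack=[( E + T * ( E )] ptr=14 lookahead=/ remaining=[/ ( id ) ) $]
Step 30: reduce F->( E ). Stack=[( E + T * F] ptr=14 lookahead=/ remaining=[/ ( id ) ) $]
Step 31: reduce T->T * F. Stack=[( E + T] ptr=14 lookahead=/ remaining=[/ ( id ) ) $]
Step 32: shift /. Stack=[( E + T /] ptr=15 lookahead=( remaining=[( id ) ) $]
Step 33: shift (. Stack=[( E + T / (] ptr=16 lookahead=id remaining=[id ) ) $]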